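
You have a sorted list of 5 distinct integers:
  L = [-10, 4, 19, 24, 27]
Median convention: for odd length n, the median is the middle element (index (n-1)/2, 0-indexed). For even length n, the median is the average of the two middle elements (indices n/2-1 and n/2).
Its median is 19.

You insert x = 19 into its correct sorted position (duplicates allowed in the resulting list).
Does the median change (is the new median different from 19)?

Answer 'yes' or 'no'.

Answer: no

Derivation:
Old median = 19
Insert x = 19
New median = 19
Changed? no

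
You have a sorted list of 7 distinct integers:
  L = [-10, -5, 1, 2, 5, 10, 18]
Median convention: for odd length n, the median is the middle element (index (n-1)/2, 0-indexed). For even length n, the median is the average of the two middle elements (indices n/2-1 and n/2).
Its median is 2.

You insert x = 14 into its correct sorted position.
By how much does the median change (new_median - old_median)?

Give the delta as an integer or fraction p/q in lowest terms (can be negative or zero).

Old median = 2
After inserting x = 14: new sorted = [-10, -5, 1, 2, 5, 10, 14, 18]
New median = 7/2
Delta = 7/2 - 2 = 3/2

Answer: 3/2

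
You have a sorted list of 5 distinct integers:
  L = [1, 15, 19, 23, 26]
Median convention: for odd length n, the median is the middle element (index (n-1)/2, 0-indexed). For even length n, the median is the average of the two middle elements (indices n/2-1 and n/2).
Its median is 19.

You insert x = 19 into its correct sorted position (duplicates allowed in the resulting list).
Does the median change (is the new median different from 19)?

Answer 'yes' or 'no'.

Old median = 19
Insert x = 19
New median = 19
Changed? no

Answer: no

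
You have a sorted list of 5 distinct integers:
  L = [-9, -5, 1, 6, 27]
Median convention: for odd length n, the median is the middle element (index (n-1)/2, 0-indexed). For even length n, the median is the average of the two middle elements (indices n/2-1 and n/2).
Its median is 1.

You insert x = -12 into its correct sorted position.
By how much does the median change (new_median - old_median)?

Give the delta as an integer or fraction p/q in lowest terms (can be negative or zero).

Answer: -3

Derivation:
Old median = 1
After inserting x = -12: new sorted = [-12, -9, -5, 1, 6, 27]
New median = -2
Delta = -2 - 1 = -3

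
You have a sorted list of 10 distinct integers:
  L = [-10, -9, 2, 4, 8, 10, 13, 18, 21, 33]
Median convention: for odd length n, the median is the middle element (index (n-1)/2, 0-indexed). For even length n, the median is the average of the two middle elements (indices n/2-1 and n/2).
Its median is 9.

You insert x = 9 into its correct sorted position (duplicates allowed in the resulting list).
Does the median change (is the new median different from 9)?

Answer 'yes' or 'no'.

Old median = 9
Insert x = 9
New median = 9
Changed? no

Answer: no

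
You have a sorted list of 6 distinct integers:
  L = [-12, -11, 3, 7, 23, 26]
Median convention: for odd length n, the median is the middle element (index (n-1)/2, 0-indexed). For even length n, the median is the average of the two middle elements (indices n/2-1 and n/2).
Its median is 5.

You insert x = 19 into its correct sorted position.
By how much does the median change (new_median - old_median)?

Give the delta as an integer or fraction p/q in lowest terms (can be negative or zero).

Old median = 5
After inserting x = 19: new sorted = [-12, -11, 3, 7, 19, 23, 26]
New median = 7
Delta = 7 - 5 = 2

Answer: 2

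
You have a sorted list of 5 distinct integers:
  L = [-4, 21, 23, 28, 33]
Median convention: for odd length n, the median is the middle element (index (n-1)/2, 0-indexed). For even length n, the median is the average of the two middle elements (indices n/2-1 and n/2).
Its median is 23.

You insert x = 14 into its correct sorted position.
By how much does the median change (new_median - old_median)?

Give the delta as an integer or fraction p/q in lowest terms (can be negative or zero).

Answer: -1

Derivation:
Old median = 23
After inserting x = 14: new sorted = [-4, 14, 21, 23, 28, 33]
New median = 22
Delta = 22 - 23 = -1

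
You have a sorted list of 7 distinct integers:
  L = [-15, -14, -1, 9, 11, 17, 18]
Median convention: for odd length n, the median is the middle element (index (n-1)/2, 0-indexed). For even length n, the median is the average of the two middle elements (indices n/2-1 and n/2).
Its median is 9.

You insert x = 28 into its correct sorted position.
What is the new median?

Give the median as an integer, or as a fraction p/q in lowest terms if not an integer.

Answer: 10

Derivation:
Old list (sorted, length 7): [-15, -14, -1, 9, 11, 17, 18]
Old median = 9
Insert x = 28
Old length odd (7). Middle was index 3 = 9.
New length even (8). New median = avg of two middle elements.
x = 28: 7 elements are < x, 0 elements are > x.
New sorted list: [-15, -14, -1, 9, 11, 17, 18, 28]
New median = 10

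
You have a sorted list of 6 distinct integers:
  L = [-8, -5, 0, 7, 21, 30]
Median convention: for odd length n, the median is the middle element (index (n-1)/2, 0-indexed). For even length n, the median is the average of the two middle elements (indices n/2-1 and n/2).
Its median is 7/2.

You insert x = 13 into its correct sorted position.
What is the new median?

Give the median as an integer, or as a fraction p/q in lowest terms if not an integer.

Old list (sorted, length 6): [-8, -5, 0, 7, 21, 30]
Old median = 7/2
Insert x = 13
Old length even (6). Middle pair: indices 2,3 = 0,7.
New length odd (7). New median = single middle element.
x = 13: 4 elements are < x, 2 elements are > x.
New sorted list: [-8, -5, 0, 7, 13, 21, 30]
New median = 7

Answer: 7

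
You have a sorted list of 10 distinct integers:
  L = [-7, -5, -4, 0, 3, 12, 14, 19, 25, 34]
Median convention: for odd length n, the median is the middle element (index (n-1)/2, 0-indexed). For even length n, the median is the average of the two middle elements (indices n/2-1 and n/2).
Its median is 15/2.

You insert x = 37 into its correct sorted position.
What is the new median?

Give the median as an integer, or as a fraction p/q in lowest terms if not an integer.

Old list (sorted, length 10): [-7, -5, -4, 0, 3, 12, 14, 19, 25, 34]
Old median = 15/2
Insert x = 37
Old length even (10). Middle pair: indices 4,5 = 3,12.
New length odd (11). New median = single middle element.
x = 37: 10 elements are < x, 0 elements are > x.
New sorted list: [-7, -5, -4, 0, 3, 12, 14, 19, 25, 34, 37]
New median = 12

Answer: 12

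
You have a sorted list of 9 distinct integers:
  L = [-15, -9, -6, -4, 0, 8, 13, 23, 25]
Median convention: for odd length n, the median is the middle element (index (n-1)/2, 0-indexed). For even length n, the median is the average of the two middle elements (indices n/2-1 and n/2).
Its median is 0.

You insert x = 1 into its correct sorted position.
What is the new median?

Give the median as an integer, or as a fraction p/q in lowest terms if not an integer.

Answer: 1/2

Derivation:
Old list (sorted, length 9): [-15, -9, -6, -4, 0, 8, 13, 23, 25]
Old median = 0
Insert x = 1
Old length odd (9). Middle was index 4 = 0.
New length even (10). New median = avg of two middle elements.
x = 1: 5 elements are < x, 4 elements are > x.
New sorted list: [-15, -9, -6, -4, 0, 1, 8, 13, 23, 25]
New median = 1/2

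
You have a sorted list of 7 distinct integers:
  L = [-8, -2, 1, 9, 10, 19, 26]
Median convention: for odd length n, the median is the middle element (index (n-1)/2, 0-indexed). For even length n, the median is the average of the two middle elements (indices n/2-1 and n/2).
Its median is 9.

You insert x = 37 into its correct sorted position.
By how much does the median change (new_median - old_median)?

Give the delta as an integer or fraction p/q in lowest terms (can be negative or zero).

Answer: 1/2

Derivation:
Old median = 9
After inserting x = 37: new sorted = [-8, -2, 1, 9, 10, 19, 26, 37]
New median = 19/2
Delta = 19/2 - 9 = 1/2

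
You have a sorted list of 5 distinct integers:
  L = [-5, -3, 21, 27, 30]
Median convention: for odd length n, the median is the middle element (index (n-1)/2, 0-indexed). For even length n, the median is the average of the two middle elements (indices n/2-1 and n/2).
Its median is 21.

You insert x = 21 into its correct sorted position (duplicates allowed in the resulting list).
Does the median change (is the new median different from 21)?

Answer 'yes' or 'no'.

Answer: no

Derivation:
Old median = 21
Insert x = 21
New median = 21
Changed? no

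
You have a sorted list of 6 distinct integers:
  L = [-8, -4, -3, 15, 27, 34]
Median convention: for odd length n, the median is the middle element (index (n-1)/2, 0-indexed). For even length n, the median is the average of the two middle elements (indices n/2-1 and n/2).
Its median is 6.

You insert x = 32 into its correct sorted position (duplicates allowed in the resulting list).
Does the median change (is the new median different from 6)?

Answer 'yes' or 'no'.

Answer: yes

Derivation:
Old median = 6
Insert x = 32
New median = 15
Changed? yes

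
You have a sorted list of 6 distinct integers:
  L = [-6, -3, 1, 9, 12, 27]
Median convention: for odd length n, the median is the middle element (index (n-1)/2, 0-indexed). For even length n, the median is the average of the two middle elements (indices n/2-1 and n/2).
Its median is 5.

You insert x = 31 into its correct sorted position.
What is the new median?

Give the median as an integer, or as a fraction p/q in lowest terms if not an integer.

Old list (sorted, length 6): [-6, -3, 1, 9, 12, 27]
Old median = 5
Insert x = 31
Old length even (6). Middle pair: indices 2,3 = 1,9.
New length odd (7). New median = single middle element.
x = 31: 6 elements are < x, 0 elements are > x.
New sorted list: [-6, -3, 1, 9, 12, 27, 31]
New median = 9

Answer: 9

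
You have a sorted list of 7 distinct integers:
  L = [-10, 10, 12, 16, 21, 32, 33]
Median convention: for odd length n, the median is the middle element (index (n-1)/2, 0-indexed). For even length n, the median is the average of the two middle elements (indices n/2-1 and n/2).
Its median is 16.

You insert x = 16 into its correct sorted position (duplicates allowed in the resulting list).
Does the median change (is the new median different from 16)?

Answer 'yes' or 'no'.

Old median = 16
Insert x = 16
New median = 16
Changed? no

Answer: no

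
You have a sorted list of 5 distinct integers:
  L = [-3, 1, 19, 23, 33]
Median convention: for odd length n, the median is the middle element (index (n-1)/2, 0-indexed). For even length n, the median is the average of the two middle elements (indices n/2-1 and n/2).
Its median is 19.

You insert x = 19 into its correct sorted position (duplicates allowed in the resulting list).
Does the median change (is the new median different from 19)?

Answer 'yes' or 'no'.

Old median = 19
Insert x = 19
New median = 19
Changed? no

Answer: no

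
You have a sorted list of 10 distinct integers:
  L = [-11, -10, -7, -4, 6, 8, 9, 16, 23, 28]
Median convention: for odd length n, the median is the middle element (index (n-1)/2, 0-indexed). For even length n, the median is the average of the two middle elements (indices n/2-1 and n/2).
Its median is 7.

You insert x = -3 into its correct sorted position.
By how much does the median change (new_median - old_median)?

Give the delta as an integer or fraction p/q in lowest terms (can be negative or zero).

Answer: -1

Derivation:
Old median = 7
After inserting x = -3: new sorted = [-11, -10, -7, -4, -3, 6, 8, 9, 16, 23, 28]
New median = 6
Delta = 6 - 7 = -1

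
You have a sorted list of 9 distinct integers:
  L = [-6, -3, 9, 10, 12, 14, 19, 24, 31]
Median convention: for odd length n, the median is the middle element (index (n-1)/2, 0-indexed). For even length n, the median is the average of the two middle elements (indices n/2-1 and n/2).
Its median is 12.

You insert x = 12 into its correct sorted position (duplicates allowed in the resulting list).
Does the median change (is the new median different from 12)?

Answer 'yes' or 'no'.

Answer: no

Derivation:
Old median = 12
Insert x = 12
New median = 12
Changed? no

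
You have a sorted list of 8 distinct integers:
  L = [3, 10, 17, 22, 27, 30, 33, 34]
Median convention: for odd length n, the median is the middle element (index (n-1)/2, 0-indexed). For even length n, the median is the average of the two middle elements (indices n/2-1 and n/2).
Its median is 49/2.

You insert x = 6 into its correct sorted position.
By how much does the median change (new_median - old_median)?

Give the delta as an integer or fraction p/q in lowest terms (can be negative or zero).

Old median = 49/2
After inserting x = 6: new sorted = [3, 6, 10, 17, 22, 27, 30, 33, 34]
New median = 22
Delta = 22 - 49/2 = -5/2

Answer: -5/2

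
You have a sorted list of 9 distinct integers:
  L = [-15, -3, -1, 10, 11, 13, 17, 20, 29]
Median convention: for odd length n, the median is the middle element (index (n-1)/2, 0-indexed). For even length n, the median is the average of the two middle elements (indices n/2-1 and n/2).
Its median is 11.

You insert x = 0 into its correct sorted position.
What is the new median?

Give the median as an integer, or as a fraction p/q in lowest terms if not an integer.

Answer: 21/2

Derivation:
Old list (sorted, length 9): [-15, -3, -1, 10, 11, 13, 17, 20, 29]
Old median = 11
Insert x = 0
Old length odd (9). Middle was index 4 = 11.
New length even (10). New median = avg of two middle elements.
x = 0: 3 elements are < x, 6 elements are > x.
New sorted list: [-15, -3, -1, 0, 10, 11, 13, 17, 20, 29]
New median = 21/2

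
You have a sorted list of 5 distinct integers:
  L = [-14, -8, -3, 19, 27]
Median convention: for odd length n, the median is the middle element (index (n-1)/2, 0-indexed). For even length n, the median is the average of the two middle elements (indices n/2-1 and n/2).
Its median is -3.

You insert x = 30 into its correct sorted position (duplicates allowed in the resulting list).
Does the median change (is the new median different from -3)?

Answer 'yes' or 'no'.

Answer: yes

Derivation:
Old median = -3
Insert x = 30
New median = 8
Changed? yes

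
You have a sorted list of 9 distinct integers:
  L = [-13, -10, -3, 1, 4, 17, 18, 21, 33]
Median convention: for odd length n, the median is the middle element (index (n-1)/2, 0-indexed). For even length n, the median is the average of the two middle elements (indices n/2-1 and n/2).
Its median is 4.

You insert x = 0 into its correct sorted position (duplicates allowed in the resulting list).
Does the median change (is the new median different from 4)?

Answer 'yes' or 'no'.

Answer: yes

Derivation:
Old median = 4
Insert x = 0
New median = 5/2
Changed? yes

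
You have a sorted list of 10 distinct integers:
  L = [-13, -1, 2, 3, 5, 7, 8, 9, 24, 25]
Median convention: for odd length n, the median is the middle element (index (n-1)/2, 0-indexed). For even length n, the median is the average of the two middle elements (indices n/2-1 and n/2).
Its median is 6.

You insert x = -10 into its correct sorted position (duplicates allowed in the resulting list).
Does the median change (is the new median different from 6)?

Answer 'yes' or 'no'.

Old median = 6
Insert x = -10
New median = 5
Changed? yes

Answer: yes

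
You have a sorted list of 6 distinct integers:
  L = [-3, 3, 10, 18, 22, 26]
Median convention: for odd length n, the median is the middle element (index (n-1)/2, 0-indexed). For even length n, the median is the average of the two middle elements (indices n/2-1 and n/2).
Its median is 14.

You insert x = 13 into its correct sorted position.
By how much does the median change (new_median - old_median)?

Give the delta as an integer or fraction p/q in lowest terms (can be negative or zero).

Old median = 14
After inserting x = 13: new sorted = [-3, 3, 10, 13, 18, 22, 26]
New median = 13
Delta = 13 - 14 = -1

Answer: -1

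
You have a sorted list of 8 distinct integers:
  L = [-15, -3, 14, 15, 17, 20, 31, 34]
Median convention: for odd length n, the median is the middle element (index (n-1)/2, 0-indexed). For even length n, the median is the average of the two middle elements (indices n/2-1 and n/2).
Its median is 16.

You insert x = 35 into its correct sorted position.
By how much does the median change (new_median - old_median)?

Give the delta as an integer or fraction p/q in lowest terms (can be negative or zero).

Answer: 1

Derivation:
Old median = 16
After inserting x = 35: new sorted = [-15, -3, 14, 15, 17, 20, 31, 34, 35]
New median = 17
Delta = 17 - 16 = 1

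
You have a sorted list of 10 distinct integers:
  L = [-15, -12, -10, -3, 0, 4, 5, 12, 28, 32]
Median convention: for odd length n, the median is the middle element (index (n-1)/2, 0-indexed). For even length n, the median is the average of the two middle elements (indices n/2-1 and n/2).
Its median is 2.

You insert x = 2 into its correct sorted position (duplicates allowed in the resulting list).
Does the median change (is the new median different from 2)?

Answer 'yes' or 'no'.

Old median = 2
Insert x = 2
New median = 2
Changed? no

Answer: no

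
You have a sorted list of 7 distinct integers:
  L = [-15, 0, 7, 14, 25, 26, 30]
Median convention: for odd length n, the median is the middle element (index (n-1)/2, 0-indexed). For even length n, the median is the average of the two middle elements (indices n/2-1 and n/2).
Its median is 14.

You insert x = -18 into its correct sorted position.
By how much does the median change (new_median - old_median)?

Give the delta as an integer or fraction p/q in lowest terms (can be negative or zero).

Old median = 14
After inserting x = -18: new sorted = [-18, -15, 0, 7, 14, 25, 26, 30]
New median = 21/2
Delta = 21/2 - 14 = -7/2

Answer: -7/2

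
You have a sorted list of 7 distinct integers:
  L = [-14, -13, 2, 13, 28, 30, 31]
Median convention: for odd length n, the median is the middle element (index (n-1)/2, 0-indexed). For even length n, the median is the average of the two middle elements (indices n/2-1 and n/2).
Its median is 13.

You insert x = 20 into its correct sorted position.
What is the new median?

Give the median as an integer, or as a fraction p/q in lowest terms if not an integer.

Old list (sorted, length 7): [-14, -13, 2, 13, 28, 30, 31]
Old median = 13
Insert x = 20
Old length odd (7). Middle was index 3 = 13.
New length even (8). New median = avg of two middle elements.
x = 20: 4 elements are < x, 3 elements are > x.
New sorted list: [-14, -13, 2, 13, 20, 28, 30, 31]
New median = 33/2

Answer: 33/2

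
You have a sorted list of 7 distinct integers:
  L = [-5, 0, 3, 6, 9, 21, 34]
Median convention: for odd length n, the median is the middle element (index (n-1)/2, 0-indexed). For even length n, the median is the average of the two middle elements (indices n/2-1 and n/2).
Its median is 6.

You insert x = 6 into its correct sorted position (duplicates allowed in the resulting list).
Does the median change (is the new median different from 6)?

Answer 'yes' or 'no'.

Old median = 6
Insert x = 6
New median = 6
Changed? no

Answer: no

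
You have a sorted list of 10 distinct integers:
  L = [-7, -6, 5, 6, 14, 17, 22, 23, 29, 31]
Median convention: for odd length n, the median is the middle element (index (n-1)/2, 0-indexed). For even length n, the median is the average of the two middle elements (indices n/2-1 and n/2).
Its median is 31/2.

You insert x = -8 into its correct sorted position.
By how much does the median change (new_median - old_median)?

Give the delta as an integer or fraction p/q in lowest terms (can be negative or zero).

Old median = 31/2
After inserting x = -8: new sorted = [-8, -7, -6, 5, 6, 14, 17, 22, 23, 29, 31]
New median = 14
Delta = 14 - 31/2 = -3/2

Answer: -3/2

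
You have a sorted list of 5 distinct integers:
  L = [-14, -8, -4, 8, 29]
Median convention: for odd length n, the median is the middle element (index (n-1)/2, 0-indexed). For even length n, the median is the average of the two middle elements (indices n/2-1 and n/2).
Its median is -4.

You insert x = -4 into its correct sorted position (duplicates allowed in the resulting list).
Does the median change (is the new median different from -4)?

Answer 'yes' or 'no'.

Old median = -4
Insert x = -4
New median = -4
Changed? no

Answer: no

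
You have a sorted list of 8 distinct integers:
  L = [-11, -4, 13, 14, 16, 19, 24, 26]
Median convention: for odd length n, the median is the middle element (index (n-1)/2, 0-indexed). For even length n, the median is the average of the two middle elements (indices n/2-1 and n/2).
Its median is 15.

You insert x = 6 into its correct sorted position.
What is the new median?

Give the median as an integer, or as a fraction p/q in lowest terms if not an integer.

Answer: 14

Derivation:
Old list (sorted, length 8): [-11, -4, 13, 14, 16, 19, 24, 26]
Old median = 15
Insert x = 6
Old length even (8). Middle pair: indices 3,4 = 14,16.
New length odd (9). New median = single middle element.
x = 6: 2 elements are < x, 6 elements are > x.
New sorted list: [-11, -4, 6, 13, 14, 16, 19, 24, 26]
New median = 14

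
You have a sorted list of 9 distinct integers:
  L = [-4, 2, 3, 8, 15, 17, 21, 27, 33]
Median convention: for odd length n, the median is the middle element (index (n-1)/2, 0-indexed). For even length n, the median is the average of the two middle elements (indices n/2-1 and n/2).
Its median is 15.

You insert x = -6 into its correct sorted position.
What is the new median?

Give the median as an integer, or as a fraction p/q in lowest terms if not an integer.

Old list (sorted, length 9): [-4, 2, 3, 8, 15, 17, 21, 27, 33]
Old median = 15
Insert x = -6
Old length odd (9). Middle was index 4 = 15.
New length even (10). New median = avg of two middle elements.
x = -6: 0 elements are < x, 9 elements are > x.
New sorted list: [-6, -4, 2, 3, 8, 15, 17, 21, 27, 33]
New median = 23/2

Answer: 23/2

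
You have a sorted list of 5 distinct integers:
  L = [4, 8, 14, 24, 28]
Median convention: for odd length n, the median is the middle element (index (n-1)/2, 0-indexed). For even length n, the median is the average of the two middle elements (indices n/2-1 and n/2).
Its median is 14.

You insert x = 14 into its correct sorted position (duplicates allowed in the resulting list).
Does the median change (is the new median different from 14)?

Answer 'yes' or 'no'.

Old median = 14
Insert x = 14
New median = 14
Changed? no

Answer: no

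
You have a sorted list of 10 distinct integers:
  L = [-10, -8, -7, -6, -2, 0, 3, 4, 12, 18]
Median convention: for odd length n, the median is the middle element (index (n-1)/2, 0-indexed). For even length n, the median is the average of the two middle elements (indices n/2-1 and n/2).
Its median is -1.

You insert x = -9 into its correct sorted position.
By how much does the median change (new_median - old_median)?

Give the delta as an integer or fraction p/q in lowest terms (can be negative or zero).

Old median = -1
After inserting x = -9: new sorted = [-10, -9, -8, -7, -6, -2, 0, 3, 4, 12, 18]
New median = -2
Delta = -2 - -1 = -1

Answer: -1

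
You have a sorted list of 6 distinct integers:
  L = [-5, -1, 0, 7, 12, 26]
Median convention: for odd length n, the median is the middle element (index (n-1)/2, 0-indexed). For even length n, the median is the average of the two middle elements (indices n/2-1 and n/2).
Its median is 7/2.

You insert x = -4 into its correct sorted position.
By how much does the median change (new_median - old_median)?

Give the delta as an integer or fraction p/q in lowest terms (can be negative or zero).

Old median = 7/2
After inserting x = -4: new sorted = [-5, -4, -1, 0, 7, 12, 26]
New median = 0
Delta = 0 - 7/2 = -7/2

Answer: -7/2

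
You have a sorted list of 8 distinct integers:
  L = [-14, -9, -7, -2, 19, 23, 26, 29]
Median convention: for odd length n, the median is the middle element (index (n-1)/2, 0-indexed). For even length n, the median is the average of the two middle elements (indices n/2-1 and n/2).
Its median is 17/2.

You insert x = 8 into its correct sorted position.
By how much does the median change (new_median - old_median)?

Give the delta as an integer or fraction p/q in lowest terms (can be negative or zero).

Old median = 17/2
After inserting x = 8: new sorted = [-14, -9, -7, -2, 8, 19, 23, 26, 29]
New median = 8
Delta = 8 - 17/2 = -1/2

Answer: -1/2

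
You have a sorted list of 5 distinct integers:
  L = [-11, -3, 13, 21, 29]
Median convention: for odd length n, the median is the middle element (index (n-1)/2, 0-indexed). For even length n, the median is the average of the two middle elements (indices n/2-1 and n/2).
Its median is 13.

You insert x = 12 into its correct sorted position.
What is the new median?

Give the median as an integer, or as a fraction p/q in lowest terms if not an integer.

Old list (sorted, length 5): [-11, -3, 13, 21, 29]
Old median = 13
Insert x = 12
Old length odd (5). Middle was index 2 = 13.
New length even (6). New median = avg of two middle elements.
x = 12: 2 elements are < x, 3 elements are > x.
New sorted list: [-11, -3, 12, 13, 21, 29]
New median = 25/2

Answer: 25/2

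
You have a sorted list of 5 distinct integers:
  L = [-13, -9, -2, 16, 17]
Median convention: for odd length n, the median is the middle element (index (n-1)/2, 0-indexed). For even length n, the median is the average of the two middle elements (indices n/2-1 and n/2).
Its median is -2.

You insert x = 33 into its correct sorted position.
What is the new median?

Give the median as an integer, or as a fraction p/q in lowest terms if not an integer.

Old list (sorted, length 5): [-13, -9, -2, 16, 17]
Old median = -2
Insert x = 33
Old length odd (5). Middle was index 2 = -2.
New length even (6). New median = avg of two middle elements.
x = 33: 5 elements are < x, 0 elements are > x.
New sorted list: [-13, -9, -2, 16, 17, 33]
New median = 7

Answer: 7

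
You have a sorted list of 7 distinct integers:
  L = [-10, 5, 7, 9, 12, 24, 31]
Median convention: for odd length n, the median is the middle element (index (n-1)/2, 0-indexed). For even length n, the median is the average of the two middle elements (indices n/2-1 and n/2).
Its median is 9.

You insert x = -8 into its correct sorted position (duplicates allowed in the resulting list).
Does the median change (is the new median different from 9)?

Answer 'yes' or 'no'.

Answer: yes

Derivation:
Old median = 9
Insert x = -8
New median = 8
Changed? yes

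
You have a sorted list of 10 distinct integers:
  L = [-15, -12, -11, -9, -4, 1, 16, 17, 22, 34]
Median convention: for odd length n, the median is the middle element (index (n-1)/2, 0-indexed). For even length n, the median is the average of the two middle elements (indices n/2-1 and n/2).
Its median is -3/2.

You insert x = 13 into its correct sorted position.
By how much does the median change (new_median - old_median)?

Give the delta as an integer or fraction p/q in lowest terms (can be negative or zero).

Answer: 5/2

Derivation:
Old median = -3/2
After inserting x = 13: new sorted = [-15, -12, -11, -9, -4, 1, 13, 16, 17, 22, 34]
New median = 1
Delta = 1 - -3/2 = 5/2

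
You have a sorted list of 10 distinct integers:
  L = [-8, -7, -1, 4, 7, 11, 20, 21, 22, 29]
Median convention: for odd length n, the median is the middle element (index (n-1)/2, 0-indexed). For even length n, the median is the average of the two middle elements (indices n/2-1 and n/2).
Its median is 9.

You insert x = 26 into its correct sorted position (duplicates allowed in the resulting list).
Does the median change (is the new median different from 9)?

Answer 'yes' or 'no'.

Old median = 9
Insert x = 26
New median = 11
Changed? yes

Answer: yes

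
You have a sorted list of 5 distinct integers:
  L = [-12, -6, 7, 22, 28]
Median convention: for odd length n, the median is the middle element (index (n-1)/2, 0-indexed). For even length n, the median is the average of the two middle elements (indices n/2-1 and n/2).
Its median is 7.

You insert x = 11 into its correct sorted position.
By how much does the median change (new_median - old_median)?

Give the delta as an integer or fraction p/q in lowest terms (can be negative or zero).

Answer: 2

Derivation:
Old median = 7
After inserting x = 11: new sorted = [-12, -6, 7, 11, 22, 28]
New median = 9
Delta = 9 - 7 = 2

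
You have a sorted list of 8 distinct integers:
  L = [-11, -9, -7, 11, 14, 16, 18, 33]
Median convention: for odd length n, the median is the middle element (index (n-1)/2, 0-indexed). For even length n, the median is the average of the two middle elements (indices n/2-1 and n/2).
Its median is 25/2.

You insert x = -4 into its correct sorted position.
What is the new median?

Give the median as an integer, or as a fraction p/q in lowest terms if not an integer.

Answer: 11

Derivation:
Old list (sorted, length 8): [-11, -9, -7, 11, 14, 16, 18, 33]
Old median = 25/2
Insert x = -4
Old length even (8). Middle pair: indices 3,4 = 11,14.
New length odd (9). New median = single middle element.
x = -4: 3 elements are < x, 5 elements are > x.
New sorted list: [-11, -9, -7, -4, 11, 14, 16, 18, 33]
New median = 11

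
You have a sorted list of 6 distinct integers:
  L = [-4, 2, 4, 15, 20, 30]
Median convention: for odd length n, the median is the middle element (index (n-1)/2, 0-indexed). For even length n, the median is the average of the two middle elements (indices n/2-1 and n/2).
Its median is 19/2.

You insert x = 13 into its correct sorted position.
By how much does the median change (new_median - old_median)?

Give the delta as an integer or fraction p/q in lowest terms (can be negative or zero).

Old median = 19/2
After inserting x = 13: new sorted = [-4, 2, 4, 13, 15, 20, 30]
New median = 13
Delta = 13 - 19/2 = 7/2

Answer: 7/2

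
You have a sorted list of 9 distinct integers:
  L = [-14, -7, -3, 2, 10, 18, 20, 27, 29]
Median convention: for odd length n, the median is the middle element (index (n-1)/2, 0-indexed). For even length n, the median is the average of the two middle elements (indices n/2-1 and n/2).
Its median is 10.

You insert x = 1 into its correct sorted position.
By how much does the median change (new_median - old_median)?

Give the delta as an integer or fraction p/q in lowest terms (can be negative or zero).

Old median = 10
After inserting x = 1: new sorted = [-14, -7, -3, 1, 2, 10, 18, 20, 27, 29]
New median = 6
Delta = 6 - 10 = -4

Answer: -4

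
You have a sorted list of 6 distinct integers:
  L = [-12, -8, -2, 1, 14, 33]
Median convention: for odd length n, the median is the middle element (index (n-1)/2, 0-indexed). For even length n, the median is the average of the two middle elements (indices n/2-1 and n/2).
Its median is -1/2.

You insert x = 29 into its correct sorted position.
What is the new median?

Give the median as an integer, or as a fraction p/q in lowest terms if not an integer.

Answer: 1

Derivation:
Old list (sorted, length 6): [-12, -8, -2, 1, 14, 33]
Old median = -1/2
Insert x = 29
Old length even (6). Middle pair: indices 2,3 = -2,1.
New length odd (7). New median = single middle element.
x = 29: 5 elements are < x, 1 elements are > x.
New sorted list: [-12, -8, -2, 1, 14, 29, 33]
New median = 1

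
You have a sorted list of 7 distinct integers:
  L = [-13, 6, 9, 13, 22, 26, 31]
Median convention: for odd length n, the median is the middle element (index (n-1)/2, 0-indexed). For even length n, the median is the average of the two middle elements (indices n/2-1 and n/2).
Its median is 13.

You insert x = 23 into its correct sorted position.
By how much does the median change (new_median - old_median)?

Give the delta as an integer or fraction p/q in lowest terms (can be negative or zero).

Old median = 13
After inserting x = 23: new sorted = [-13, 6, 9, 13, 22, 23, 26, 31]
New median = 35/2
Delta = 35/2 - 13 = 9/2

Answer: 9/2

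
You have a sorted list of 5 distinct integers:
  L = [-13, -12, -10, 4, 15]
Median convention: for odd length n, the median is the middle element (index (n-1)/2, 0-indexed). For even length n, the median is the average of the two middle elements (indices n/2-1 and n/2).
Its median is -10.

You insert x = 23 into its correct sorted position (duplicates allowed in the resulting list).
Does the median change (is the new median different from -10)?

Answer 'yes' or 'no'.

Old median = -10
Insert x = 23
New median = -3
Changed? yes

Answer: yes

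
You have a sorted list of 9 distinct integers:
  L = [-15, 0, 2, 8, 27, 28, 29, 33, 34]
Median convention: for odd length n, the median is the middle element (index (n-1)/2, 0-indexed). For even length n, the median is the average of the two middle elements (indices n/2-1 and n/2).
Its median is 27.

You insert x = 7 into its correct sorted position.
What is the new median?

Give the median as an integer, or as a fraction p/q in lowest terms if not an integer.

Answer: 35/2

Derivation:
Old list (sorted, length 9): [-15, 0, 2, 8, 27, 28, 29, 33, 34]
Old median = 27
Insert x = 7
Old length odd (9). Middle was index 4 = 27.
New length even (10). New median = avg of two middle elements.
x = 7: 3 elements are < x, 6 elements are > x.
New sorted list: [-15, 0, 2, 7, 8, 27, 28, 29, 33, 34]
New median = 35/2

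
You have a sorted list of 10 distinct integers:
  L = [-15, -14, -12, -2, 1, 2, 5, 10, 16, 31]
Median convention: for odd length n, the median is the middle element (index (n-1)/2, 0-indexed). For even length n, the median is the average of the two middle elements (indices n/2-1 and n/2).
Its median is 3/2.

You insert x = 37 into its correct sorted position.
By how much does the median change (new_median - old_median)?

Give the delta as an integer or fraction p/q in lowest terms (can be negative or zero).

Answer: 1/2

Derivation:
Old median = 3/2
After inserting x = 37: new sorted = [-15, -14, -12, -2, 1, 2, 5, 10, 16, 31, 37]
New median = 2
Delta = 2 - 3/2 = 1/2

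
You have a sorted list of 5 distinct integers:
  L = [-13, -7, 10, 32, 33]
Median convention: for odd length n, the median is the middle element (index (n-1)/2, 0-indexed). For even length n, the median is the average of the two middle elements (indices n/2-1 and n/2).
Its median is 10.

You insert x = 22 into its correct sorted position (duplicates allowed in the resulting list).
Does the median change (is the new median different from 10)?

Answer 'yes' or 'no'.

Old median = 10
Insert x = 22
New median = 16
Changed? yes

Answer: yes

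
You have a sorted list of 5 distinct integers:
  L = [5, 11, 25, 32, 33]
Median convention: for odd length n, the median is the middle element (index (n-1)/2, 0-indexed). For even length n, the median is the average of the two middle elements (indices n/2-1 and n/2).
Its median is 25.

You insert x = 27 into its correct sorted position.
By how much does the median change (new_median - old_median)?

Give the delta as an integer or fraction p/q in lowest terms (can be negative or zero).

Old median = 25
After inserting x = 27: new sorted = [5, 11, 25, 27, 32, 33]
New median = 26
Delta = 26 - 25 = 1

Answer: 1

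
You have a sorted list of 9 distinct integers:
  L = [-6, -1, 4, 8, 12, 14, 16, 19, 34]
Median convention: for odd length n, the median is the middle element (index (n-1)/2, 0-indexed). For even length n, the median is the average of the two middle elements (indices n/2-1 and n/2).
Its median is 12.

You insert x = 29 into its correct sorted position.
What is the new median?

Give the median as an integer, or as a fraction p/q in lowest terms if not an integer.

Old list (sorted, length 9): [-6, -1, 4, 8, 12, 14, 16, 19, 34]
Old median = 12
Insert x = 29
Old length odd (9). Middle was index 4 = 12.
New length even (10). New median = avg of two middle elements.
x = 29: 8 elements are < x, 1 elements are > x.
New sorted list: [-6, -1, 4, 8, 12, 14, 16, 19, 29, 34]
New median = 13

Answer: 13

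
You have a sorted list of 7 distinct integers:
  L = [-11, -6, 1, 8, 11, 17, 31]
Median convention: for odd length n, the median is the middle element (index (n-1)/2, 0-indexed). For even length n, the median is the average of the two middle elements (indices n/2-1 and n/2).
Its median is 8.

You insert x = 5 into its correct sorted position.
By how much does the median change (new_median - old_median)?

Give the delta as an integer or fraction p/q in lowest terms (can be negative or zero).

Old median = 8
After inserting x = 5: new sorted = [-11, -6, 1, 5, 8, 11, 17, 31]
New median = 13/2
Delta = 13/2 - 8 = -3/2

Answer: -3/2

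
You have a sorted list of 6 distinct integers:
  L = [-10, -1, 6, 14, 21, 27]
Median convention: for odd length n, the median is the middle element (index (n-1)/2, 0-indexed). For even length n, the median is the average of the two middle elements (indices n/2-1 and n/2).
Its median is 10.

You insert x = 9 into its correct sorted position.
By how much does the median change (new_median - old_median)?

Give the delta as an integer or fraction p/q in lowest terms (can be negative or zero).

Answer: -1

Derivation:
Old median = 10
After inserting x = 9: new sorted = [-10, -1, 6, 9, 14, 21, 27]
New median = 9
Delta = 9 - 10 = -1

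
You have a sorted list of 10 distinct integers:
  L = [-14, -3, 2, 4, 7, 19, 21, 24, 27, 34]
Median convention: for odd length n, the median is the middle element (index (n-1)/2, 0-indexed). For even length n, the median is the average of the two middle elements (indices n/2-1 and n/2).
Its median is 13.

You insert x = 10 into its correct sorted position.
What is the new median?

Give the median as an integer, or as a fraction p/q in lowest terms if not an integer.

Answer: 10

Derivation:
Old list (sorted, length 10): [-14, -3, 2, 4, 7, 19, 21, 24, 27, 34]
Old median = 13
Insert x = 10
Old length even (10). Middle pair: indices 4,5 = 7,19.
New length odd (11). New median = single middle element.
x = 10: 5 elements are < x, 5 elements are > x.
New sorted list: [-14, -3, 2, 4, 7, 10, 19, 21, 24, 27, 34]
New median = 10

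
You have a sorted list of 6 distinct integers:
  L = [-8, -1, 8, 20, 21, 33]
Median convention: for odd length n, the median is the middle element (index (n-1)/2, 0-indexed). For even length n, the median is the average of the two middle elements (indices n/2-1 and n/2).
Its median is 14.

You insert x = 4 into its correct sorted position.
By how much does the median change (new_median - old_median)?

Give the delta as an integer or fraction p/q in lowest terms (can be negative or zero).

Answer: -6

Derivation:
Old median = 14
After inserting x = 4: new sorted = [-8, -1, 4, 8, 20, 21, 33]
New median = 8
Delta = 8 - 14 = -6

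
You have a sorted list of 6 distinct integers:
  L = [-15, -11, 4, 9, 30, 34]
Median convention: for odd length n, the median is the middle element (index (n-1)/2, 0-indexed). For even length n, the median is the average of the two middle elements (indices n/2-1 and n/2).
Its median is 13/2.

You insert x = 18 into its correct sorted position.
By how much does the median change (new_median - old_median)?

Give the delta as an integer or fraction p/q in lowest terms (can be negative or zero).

Old median = 13/2
After inserting x = 18: new sorted = [-15, -11, 4, 9, 18, 30, 34]
New median = 9
Delta = 9 - 13/2 = 5/2

Answer: 5/2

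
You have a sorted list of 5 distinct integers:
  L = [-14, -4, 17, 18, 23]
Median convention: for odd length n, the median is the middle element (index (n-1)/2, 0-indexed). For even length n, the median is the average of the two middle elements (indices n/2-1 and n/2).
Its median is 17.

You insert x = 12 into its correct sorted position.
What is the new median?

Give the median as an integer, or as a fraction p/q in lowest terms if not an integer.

Answer: 29/2

Derivation:
Old list (sorted, length 5): [-14, -4, 17, 18, 23]
Old median = 17
Insert x = 12
Old length odd (5). Middle was index 2 = 17.
New length even (6). New median = avg of two middle elements.
x = 12: 2 elements are < x, 3 elements are > x.
New sorted list: [-14, -4, 12, 17, 18, 23]
New median = 29/2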